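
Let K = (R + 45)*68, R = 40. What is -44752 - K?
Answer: -50532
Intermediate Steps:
K = 5780 (K = (40 + 45)*68 = 85*68 = 5780)
-44752 - K = -44752 - 1*5780 = -44752 - 5780 = -50532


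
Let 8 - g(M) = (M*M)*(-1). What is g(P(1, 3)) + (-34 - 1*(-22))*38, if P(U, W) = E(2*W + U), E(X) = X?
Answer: -399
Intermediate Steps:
P(U, W) = U + 2*W (P(U, W) = 2*W + U = U + 2*W)
g(M) = 8 + M² (g(M) = 8 - M*M*(-1) = 8 - M²*(-1) = 8 - (-1)*M² = 8 + M²)
g(P(1, 3)) + (-34 - 1*(-22))*38 = (8 + (1 + 2*3)²) + (-34 - 1*(-22))*38 = (8 + (1 + 6)²) + (-34 + 22)*38 = (8 + 7²) - 12*38 = (8 + 49) - 456 = 57 - 456 = -399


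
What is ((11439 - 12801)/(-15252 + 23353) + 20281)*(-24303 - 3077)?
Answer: -4498397620220/8101 ≈ -5.5529e+8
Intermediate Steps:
((11439 - 12801)/(-15252 + 23353) + 20281)*(-24303 - 3077) = (-1362/8101 + 20281)*(-27380) = (164295019/8101)*(-27380) = -4498397620220/8101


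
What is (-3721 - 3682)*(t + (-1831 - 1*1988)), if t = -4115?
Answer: 58735402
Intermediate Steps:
(-3721 - 3682)*(t + (-1831 - 1*1988)) = (-3721 - 3682)*(-4115 + (-1831 - 1*1988)) = -7403*(-4115 + (-1831 - 1988)) = -7403*(-4115 - 3819) = -7403*(-7934) = 58735402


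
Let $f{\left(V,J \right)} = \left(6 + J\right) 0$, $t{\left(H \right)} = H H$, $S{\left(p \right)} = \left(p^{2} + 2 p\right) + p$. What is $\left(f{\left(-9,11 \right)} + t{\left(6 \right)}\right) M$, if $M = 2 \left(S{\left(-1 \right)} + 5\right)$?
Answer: $216$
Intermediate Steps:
$S{\left(p \right)} = p^{2} + 3 p$
$t{\left(H \right)} = H^{2}$
$f{\left(V,J \right)} = 0$
$M = 6$ ($M = 2 \left(- (3 - 1) + 5\right) = 2 \left(\left(-1\right) 2 + 5\right) = 2 \left(-2 + 5\right) = 2 \cdot 3 = 6$)
$\left(f{\left(-9,11 \right)} + t{\left(6 \right)}\right) M = \left(0 + 6^{2}\right) 6 = \left(0 + 36\right) 6 = 36 \cdot 6 = 216$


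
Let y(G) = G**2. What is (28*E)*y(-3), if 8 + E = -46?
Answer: -13608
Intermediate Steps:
E = -54 (E = -8 - 46 = -54)
(28*E)*y(-3) = (28*(-54))*(-3)**2 = -1512*9 = -13608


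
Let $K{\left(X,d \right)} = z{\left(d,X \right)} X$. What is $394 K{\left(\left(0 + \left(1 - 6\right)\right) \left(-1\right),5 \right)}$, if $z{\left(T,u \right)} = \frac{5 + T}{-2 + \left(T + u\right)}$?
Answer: $\frac{4925}{2} \approx 2462.5$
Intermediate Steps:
$z{\left(T,u \right)} = \frac{5 + T}{-2 + T + u}$
$K{\left(X,d \right)} = \frac{X \left(5 + d\right)}{-2 + X + d}$ ($K{\left(X,d \right)} = \frac{5 + d}{-2 + d + X} X = \frac{5 + d}{-2 + X + d} X = \frac{X \left(5 + d\right)}{-2 + X + d}$)
$394 K{\left(\left(0 + \left(1 - 6\right)\right) \left(-1\right),5 \right)} = 394 \frac{\left(0 + \left(1 - 6\right)\right) \left(-1\right) \left(5 + 5\right)}{-2 + \left(0 + \left(1 - 6\right)\right) \left(-1\right) + 5} = 394 \left(0 + \left(1 - 6\right)\right) \left(-1\right) \frac{1}{-2 + \left(0 + \left(1 - 6\right)\right) \left(-1\right) + 5} \cdot 10 = 394 \left(0 - 5\right) \left(-1\right) \frac{1}{-2 + \left(0 - 5\right) \left(-1\right) + 5} \cdot 10 = 394 \left(-5\right) \left(-1\right) \frac{1}{-2 - -5 + 5} \cdot 10 = 394 \cdot 5 \frac{1}{-2 + 5 + 5} \cdot 10 = 394 \cdot 5 \cdot \frac{1}{8} \cdot 10 = 394 \cdot \frac{25}{4} = \frac{4925}{2}$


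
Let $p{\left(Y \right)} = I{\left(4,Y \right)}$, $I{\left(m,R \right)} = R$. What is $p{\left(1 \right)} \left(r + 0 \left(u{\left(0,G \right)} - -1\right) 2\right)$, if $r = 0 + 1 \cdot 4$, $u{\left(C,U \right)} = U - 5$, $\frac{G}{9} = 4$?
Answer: $4$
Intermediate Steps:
$G = 36$ ($G = 9 \cdot 4 = 36$)
$u{\left(C,U \right)} = -5 + U$ ($u{\left(C,U \right)} = U - 5 = -5 + U$)
$r = 4$ ($r = 0 + 4 = 4$)
$p{\left(Y \right)} = Y$
$p{\left(1 \right)} \left(r + 0 \left(u{\left(0,G \right)} - -1\right) 2\right) = 1 \left(4 + 0 \left(\left(-5 + 36\right) - -1\right) 2\right) = 1 \left(4 + 0 \left(31 + 1\right) 2\right) = 1 \left(4 + 0 \cdot 32 \cdot 2\right) = 1 \left(4 + 0 \cdot 2\right) = 1 \left(4 + 0\right) = 1 \cdot 4 = 4$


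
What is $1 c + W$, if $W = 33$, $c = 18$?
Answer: $51$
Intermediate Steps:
$1 c + W = 1 \cdot 18 + 33 = 18 + 33 = 51$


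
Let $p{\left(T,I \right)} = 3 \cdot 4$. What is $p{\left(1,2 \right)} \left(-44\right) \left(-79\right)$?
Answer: $41712$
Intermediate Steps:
$p{\left(T,I \right)} = 12$
$p{\left(1,2 \right)} \left(-44\right) \left(-79\right) = 12 \left(-44\right) \left(-79\right) = \left(-528\right) \left(-79\right) = 41712$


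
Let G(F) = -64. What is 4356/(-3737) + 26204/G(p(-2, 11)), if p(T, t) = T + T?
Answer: -24550783/59792 ≈ -410.60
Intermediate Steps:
p(T, t) = 2*T
4356/(-3737) + 26204/G(p(-2, 11)) = 4356/(-3737) + 26204/(-64) = 4356*(-1/3737) + 26204*(-1/64) = -4356/3737 - 6551/16 = -24550783/59792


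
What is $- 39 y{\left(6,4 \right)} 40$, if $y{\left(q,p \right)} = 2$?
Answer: $-3120$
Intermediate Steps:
$- 39 y{\left(6,4 \right)} 40 = \left(-39\right) 2 \cdot 40 = \left(-78\right) 40 = -3120$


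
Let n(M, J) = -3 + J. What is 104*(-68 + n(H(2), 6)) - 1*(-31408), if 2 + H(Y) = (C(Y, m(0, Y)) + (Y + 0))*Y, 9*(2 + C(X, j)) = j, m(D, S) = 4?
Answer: 24648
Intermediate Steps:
C(X, j) = -2 + j/9
H(Y) = -2 + Y*(-14/9 + Y) (H(Y) = -2 + ((-2 + (⅑)*4) + (Y + 0))*Y = -2 + ((-2 + 4/9) + Y)*Y = -2 + (-14/9 + Y)*Y = -2 + Y*(-14/9 + Y))
104*(-68 + n(H(2), 6)) - 1*(-31408) = 104*(-68 + (-3 + 6)) - 1*(-31408) = 104*(-68 + 3) + 31408 = 104*(-65) + 31408 = -6760 + 31408 = 24648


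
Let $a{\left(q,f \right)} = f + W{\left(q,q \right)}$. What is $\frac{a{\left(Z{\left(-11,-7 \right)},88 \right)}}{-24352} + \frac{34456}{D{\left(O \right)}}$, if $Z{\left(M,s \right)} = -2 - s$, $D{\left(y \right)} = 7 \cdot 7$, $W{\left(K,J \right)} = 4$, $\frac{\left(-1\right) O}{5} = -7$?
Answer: $\frac{209767001}{298312} \approx 703.18$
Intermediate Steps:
$O = 35$ ($O = \left(-5\right) \left(-7\right) = 35$)
$D{\left(y \right)} = 49$
$a{\left(q,f \right)} = 4 + f$ ($a{\left(q,f \right)} = f + 4 = 4 + f$)
$\frac{a{\left(Z{\left(-11,-7 \right)},88 \right)}}{-24352} + \frac{34456}{D{\left(O \right)}} = \frac{4 + 88}{-24352} + \frac{34456}{49} = 92 \left(- \frac{1}{24352}\right) + 34456 \cdot \frac{1}{49} = - \frac{23}{6088} + \frac{34456}{49} = \frac{209767001}{298312}$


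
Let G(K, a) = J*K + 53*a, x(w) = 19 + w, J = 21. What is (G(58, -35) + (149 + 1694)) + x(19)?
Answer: 1244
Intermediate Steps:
G(K, a) = 21*K + 53*a
(G(58, -35) + (149 + 1694)) + x(19) = ((21*58 + 53*(-35)) + (149 + 1694)) + (19 + 19) = ((1218 - 1855) + 1843) + 38 = (-637 + 1843) + 38 = 1206 + 38 = 1244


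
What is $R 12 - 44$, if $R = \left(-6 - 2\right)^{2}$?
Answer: $724$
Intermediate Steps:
$R = 64$ ($R = \left(-8\right)^{2} = 64$)
$R 12 - 44 = 64 \cdot 12 - 44 = 768 - 44 = 724$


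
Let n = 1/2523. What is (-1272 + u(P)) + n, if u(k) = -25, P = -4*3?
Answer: -3272330/2523 ≈ -1297.0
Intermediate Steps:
P = -12
n = 1/2523 ≈ 0.00039635
(-1272 + u(P)) + n = (-1272 - 25) + 1/2523 = -1297 + 1/2523 = -3272330/2523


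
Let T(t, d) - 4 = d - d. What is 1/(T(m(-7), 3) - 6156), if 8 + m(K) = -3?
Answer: -1/6152 ≈ -0.00016255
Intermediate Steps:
m(K) = -11 (m(K) = -8 - 3 = -11)
T(t, d) = 4 (T(t, d) = 4 + (d - d) = 4 + 0 = 4)
1/(T(m(-7), 3) - 6156) = 1/(4 - 6156) = 1/(-6152) = -1/6152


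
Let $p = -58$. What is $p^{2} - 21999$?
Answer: $-18635$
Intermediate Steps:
$p^{2} - 21999 = \left(-58\right)^{2} - 21999 = 3364 - 21999 = -18635$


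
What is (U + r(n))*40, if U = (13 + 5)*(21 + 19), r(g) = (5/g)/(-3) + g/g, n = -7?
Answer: 605840/21 ≈ 28850.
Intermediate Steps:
r(g) = 1 - 5/(3*g) (r(g) = (5/g)*(-1/3) + 1 = -5/(3*g) + 1 = 1 - 5/(3*g))
U = 720 (U = 18*40 = 720)
(U + r(n))*40 = (720 + (-5/3 - 7)/(-7))*40 = (720 - 1/7*(-26/3))*40 = (720 + 26/21)*40 = (15146/21)*40 = 605840/21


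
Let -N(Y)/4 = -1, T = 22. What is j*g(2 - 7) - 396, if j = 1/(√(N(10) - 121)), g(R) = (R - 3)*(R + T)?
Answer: -396 + 136*I*√13/39 ≈ -396.0 + 12.573*I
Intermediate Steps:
N(Y) = 4 (N(Y) = -4*(-1) = 4)
g(R) = (-3 + R)*(22 + R) (g(R) = (R - 3)*(R + 22) = (-3 + R)*(22 + R))
j = -I*√13/39 (j = 1/(√(4 - 121)) = 1/(√(-117)) = 1/(3*I*√13) = -I*√13/39 ≈ -0.09245*I)
j*g(2 - 7) - 396 = (-I*√13/39)*(-66 + (2 - 7)² + 19*(2 - 7)) - 396 = (-I*√13/39)*(-66 + (-5)² + 19*(-5)) - 396 = (-I*√13/39)*(-66 + 25 - 95) - 396 = -I*√13/39*(-136) - 396 = 136*I*√13/39 - 396 = -396 + 136*I*√13/39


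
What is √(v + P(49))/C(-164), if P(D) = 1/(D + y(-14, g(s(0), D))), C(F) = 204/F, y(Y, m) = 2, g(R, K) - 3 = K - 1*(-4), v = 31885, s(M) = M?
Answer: -82*√20733234/2601 ≈ -143.55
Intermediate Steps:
g(R, K) = 7 + K (g(R, K) = 3 + (K - 1*(-4)) = 3 + (K + 4) = 3 + (4 + K) = 7 + K)
P(D) = 1/(2 + D) (P(D) = 1/(D + 2) = 1/(2 + D))
√(v + P(49))/C(-164) = √(31885 + 1/(2 + 49))/((204/(-164))) = √(31885 + 1/51)/((204*(-1/164))) = √(31885 + 1/51)/(-51/41) = √(1626136/51)*(-41/51) = (2*√20733234/51)*(-41/51) = -82*√20733234/2601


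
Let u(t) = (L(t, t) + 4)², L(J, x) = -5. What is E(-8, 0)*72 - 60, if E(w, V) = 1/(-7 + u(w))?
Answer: -72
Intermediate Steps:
u(t) = 1 (u(t) = (-5 + 4)² = (-1)² = 1)
E(w, V) = -⅙ (E(w, V) = 1/(-7 + 1) = 1/(-6) = -⅙)
E(-8, 0)*72 - 60 = -⅙*72 - 60 = -12 - 60 = -72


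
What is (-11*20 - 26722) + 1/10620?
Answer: -286124039/10620 ≈ -26942.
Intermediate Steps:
(-11*20 - 26722) + 1/10620 = (-220 - 26722) + 1/10620 = -26942 + 1/10620 = -286124039/10620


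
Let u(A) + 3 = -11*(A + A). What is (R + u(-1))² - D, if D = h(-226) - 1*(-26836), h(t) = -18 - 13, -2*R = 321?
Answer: -27131/4 ≈ -6782.8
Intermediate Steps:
R = -321/2 (R = -½*321 = -321/2 ≈ -160.50)
h(t) = -31
u(A) = -3 - 22*A (u(A) = -3 - 11*(A + A) = -3 - 22*A)
D = 26805 (D = -31 - 1*(-26836) = -31 + 26836 = 26805)
(R + u(-1))² - D = (-321/2 + (-3 - 22*(-1)))² - 1*26805 = (-321/2 + (-3 + 22))² - 26805 = (-321/2 + 19)² - 26805 = (-283/2)² - 26805 = 80089/4 - 26805 = -27131/4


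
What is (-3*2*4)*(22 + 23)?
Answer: -1080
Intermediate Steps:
(-3*2*4)*(22 + 23) = -6*4*45 = -24*45 = -1080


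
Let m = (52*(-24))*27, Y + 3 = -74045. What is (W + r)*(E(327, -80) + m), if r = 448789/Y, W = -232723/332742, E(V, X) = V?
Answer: 926343584542733/4106479936 ≈ 2.2558e+5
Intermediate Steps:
Y = -74048 (Y = -3 - 74045 = -74048)
m = -33696 (m = -1248*27 = -33696)
W = -232723/332742 (W = -232723*1/332742 = -232723/332742 ≈ -0.69941)
r = -448789/74048 (r = 448789/(-74048) = 448789*(-1/74048) = -448789/74048 ≈ -6.0608)
(W + r)*(E(327, -80) + m) = (-232723/332742 - 448789/74048)*(327 - 33696) = -83281811071/12319439808*(-33369) = 926343584542733/4106479936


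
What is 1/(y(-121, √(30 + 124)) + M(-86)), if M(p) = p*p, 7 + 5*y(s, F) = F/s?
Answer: 49211063/363896126457 + 11*√154/363896126457 ≈ 0.00013523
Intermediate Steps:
y(s, F) = -7/5 + F/(5*s) (y(s, F) = -7/5 + (F/s)/5 = -7/5 + F/(5*s))
M(p) = p²
1/(y(-121, √(30 + 124)) + M(-86)) = 1/((⅕)*(√(30 + 124) - 7*(-121))/(-121) + (-86)²) = 1/((⅕)*(-1/121)*(√154 + 847) + 7396) = 1/((⅕)*(-1/121)*(847 + √154) + 7396) = 1/((-7/5 - √154/605) + 7396) = 1/(36973/5 - √154/605)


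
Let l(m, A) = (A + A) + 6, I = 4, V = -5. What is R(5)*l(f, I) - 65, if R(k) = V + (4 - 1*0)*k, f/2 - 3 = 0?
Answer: 145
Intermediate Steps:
f = 6 (f = 6 + 2*0 = 6 + 0 = 6)
l(m, A) = 6 + 2*A (l(m, A) = 2*A + 6 = 6 + 2*A)
R(k) = -5 + 4*k (R(k) = -5 + (4 - 1*0)*k = -5 + (4 + 0)*k = -5 + 4*k)
R(5)*l(f, I) - 65 = (-5 + 4*5)*(6 + 2*4) - 65 = (-5 + 20)*(6 + 8) - 65 = 15*14 - 65 = 210 - 65 = 145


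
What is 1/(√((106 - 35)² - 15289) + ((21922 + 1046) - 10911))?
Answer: 4019/48460499 - 2*I*√2562/145381497 ≈ 8.2934e-5 - 6.9632e-7*I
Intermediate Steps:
1/(√((106 - 35)² - 15289) + ((21922 + 1046) - 10911)) = 1/(√(71² - 15289) + (22968 - 10911)) = 1/(√(5041 - 15289) + 12057) = 1/(√(-10248) + 12057) = 1/(2*I*√2562 + 12057) = 1/(12057 + 2*I*√2562)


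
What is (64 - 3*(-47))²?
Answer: 42025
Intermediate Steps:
(64 - 3*(-47))² = (64 + 141)² = 205² = 42025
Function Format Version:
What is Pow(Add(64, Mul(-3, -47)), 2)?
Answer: 42025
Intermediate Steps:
Pow(Add(64, Mul(-3, -47)), 2) = Pow(Add(64, 141), 2) = Pow(205, 2) = 42025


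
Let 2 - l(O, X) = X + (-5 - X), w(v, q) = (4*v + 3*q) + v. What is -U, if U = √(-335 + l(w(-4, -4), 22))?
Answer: -2*I*√82 ≈ -18.111*I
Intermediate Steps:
w(v, q) = 3*q + 5*v (w(v, q) = (3*q + 4*v) + v = 3*q + 5*v)
l(O, X) = 7 (l(O, X) = 2 - (X + (-5 - X)) = 2 - 1*(-5) = 2 + 5 = 7)
U = 2*I*√82 (U = √(-335 + 7) = √(-328) = 2*I*√82 ≈ 18.111*I)
-U = -2*I*√82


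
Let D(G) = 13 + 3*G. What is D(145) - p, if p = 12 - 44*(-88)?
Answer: -3436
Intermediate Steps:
p = 3884 (p = 12 + 3872 = 3884)
D(145) - p = (13 + 3*145) - 1*3884 = (13 + 435) - 3884 = 448 - 3884 = -3436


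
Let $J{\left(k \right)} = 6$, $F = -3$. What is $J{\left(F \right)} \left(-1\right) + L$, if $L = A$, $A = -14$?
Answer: $-20$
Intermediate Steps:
$L = -14$
$J{\left(F \right)} \left(-1\right) + L = 6 \left(-1\right) - 14 = -6 - 14 = -20$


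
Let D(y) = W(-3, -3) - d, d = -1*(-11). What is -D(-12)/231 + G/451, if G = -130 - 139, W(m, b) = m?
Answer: -725/1353 ≈ -0.53585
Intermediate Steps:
G = -269
d = 11
D(y) = -14 (D(y) = -3 - 1*11 = -3 - 11 = -14)
-D(-12)/231 + G/451 = -1*(-14)/231 - 269/451 = 14*(1/231) - 269*1/451 = 2/33 - 269/451 = -725/1353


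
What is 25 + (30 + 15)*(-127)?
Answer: -5690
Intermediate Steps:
25 + (30 + 15)*(-127) = 25 + 45*(-127) = 25 - 5715 = -5690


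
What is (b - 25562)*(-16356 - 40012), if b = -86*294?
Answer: 2866087328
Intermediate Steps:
b = -25284
(b - 25562)*(-16356 - 40012) = (-25284 - 25562)*(-16356 - 40012) = -50846*(-56368) = 2866087328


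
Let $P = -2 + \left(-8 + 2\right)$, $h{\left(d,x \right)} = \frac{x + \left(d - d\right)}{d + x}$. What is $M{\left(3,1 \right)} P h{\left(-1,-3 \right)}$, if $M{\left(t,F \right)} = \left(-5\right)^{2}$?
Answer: $-150$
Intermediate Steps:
$h{\left(d,x \right)} = \frac{x}{d + x}$ ($h{\left(d,x \right)} = \frac{x + 0}{d + x} = \frac{x}{d + x}$)
$P = -8$ ($P = -2 - 6 = -8$)
$M{\left(t,F \right)} = 25$
$M{\left(3,1 \right)} P h{\left(-1,-3 \right)} = 25 \left(-8\right) \left(- \frac{3}{-1 - 3}\right) = - 200 \left(- \frac{3}{-4}\right) = - 200 \left(\left(-3\right) \left(- \frac{1}{4}\right)\right) = \left(-200\right) \frac{3}{4} = -150$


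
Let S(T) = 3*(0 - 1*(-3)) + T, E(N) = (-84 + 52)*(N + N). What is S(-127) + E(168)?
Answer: -10870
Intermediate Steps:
E(N) = -64*N
S(T) = 9 + T (S(T) = 3*(0 + 3) + T = 3*3 + T = 9 + T)
S(-127) + E(168) = (9 - 127) - 64*168 = -118 - 10752 = -10870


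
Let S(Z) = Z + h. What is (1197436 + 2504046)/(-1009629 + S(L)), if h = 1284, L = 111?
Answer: -1850741/504117 ≈ -3.6713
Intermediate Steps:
S(Z) = 1284 + Z (S(Z) = Z + 1284 = 1284 + Z)
(1197436 + 2504046)/(-1009629 + S(L)) = (1197436 + 2504046)/(-1009629 + (1284 + 111)) = 3701482/(-1009629 + 1395) = 3701482/(-1008234) = 3701482*(-1/1008234) = -1850741/504117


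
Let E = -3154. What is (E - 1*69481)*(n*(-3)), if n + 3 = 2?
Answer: -217905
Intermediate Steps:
n = -1 (n = -3 + 2 = -1)
(E - 1*69481)*(n*(-3)) = (-3154 - 1*69481)*(-1*(-3)) = (-3154 - 69481)*3 = -72635*3 = -217905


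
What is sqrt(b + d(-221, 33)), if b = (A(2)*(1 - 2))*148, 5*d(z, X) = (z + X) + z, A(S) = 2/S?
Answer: I*sqrt(5745)/5 ≈ 15.159*I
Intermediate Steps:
d(z, X) = X/5 + 2*z/5 (d(z, X) = ((z + X) + z)/5 = ((X + z) + z)/5 = (X + 2*z)/5 = X/5 + 2*z/5)
b = -148 (b = ((2/2)*(1 - 2))*148 = ((2*(1/2))*(-1))*148 = (1*(-1))*148 = -1*148 = -148)
sqrt(b + d(-221, 33)) = sqrt(-148 + ((1/5)*33 + (2/5)*(-221))) = sqrt(-148 + (33/5 - 442/5)) = sqrt(-148 - 409/5) = sqrt(-1149/5) = I*sqrt(5745)/5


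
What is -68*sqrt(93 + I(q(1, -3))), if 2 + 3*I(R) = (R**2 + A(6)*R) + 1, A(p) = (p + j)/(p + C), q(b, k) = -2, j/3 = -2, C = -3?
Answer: -68*sqrt(94) ≈ -659.28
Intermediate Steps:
j = -6 (j = 3*(-2) = -6)
A(p) = (-6 + p)/(-3 + p) (A(p) = (p - 6)/(p - 3) = (-6 + p)/(-3 + p))
I(R) = -1/3 + R**2/3 (I(R) = -2/3 + ((R**2 + ((-6 + 6)/(-3 + 6))*R) + 1)/3 = -2/3 + ((R**2 + (0/3)*R) + 1)/3 = -2/3 + ((R**2 + ((1/3)*0)*R) + 1)/3 = -2/3 + ((R**2 + 0*R) + 1)/3 = -2/3 + ((R**2 + 0) + 1)/3 = -2/3 + (R**2 + 1)/3 = -2/3 + (1 + R**2)/3 = -2/3 + (1/3 + R**2/3) = -1/3 + R**2/3)
-68*sqrt(93 + I(q(1, -3))) = -68*sqrt(93 + (-1/3 + (1/3)*(-2)**2)) = -68*sqrt(93 + (-1/3 + (1/3)*4)) = -68*sqrt(93 + (-1/3 + 4/3)) = -68*sqrt(93 + 1) = -68*sqrt(94)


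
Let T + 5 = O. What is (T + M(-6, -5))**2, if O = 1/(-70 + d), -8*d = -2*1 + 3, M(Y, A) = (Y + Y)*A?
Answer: 951537409/314721 ≈ 3023.4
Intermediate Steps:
M(Y, A) = 2*A*Y (M(Y, A) = (2*Y)*A = 2*A*Y)
d = -1/8 (d = -(-2*1 + 3)/8 = -(-2 + 3)/8 = -1/8*1 = -1/8 ≈ -0.12500)
O = -8/561 (O = 1/(-70 - 1/8) = 1/(-561/8) = -8/561 ≈ -0.014260)
T = -2813/561 (T = -5 - 8/561 = -2813/561 ≈ -5.0143)
(T + M(-6, -5))**2 = (-2813/561 + 2*(-5)*(-6))**2 = (-2813/561 + 60)**2 = (30847/561)**2 = 951537409/314721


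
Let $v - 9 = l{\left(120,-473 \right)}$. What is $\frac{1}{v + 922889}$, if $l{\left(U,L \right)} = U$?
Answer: $\frac{1}{923018} \approx 1.0834 \cdot 10^{-6}$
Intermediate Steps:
$v = 129$ ($v = 9 + 120 = 129$)
$\frac{1}{v + 922889} = \frac{1}{129 + 922889} = \frac{1}{923018}$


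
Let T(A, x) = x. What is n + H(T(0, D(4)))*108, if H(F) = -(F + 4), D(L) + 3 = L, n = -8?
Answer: -548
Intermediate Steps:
D(L) = -3 + L
H(F) = -4 - F (H(F) = -(4 + F) = -4 - F)
n + H(T(0, D(4)))*108 = -8 + (-4 - (-3 + 4))*108 = -8 + (-4 - 1*1)*108 = -8 + (-4 - 1)*108 = -8 - 5*108 = -8 - 540 = -548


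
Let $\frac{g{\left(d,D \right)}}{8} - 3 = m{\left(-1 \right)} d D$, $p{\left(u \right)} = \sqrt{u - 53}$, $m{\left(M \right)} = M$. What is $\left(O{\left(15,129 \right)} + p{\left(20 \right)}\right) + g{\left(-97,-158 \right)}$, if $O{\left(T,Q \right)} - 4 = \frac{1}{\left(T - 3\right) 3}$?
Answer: $- \frac{4412879}{36} + i \sqrt{33} \approx -1.2258 \cdot 10^{5} + 5.7446 i$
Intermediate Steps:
$p{\left(u \right)} = \sqrt{-53 + u}$
$g{\left(d,D \right)} = 24 - 8 D d$ ($g{\left(d,D \right)} = 24 + 8 - d D = 24 + 8 \left(- D d\right) = 24 - 8 D d$)
$O{\left(T,Q \right)} = 4 + \frac{1}{-9 + 3 T}$ ($O{\left(T,Q \right)} = 4 + \frac{1}{\left(T - 3\right) 3} = 4 + \frac{1}{\left(-3 + T\right) 3} = 4 + \frac{1}{-9 + 3 T}$)
$\left(O{\left(15,129 \right)} + p{\left(20 \right)}\right) + g{\left(-97,-158 \right)} = \left(\frac{-35 + 12 \cdot 15}{3 \left(-3 + 15\right)} + \sqrt{-53 + 20}\right) + \left(24 - \left(-1264\right) \left(-97\right)\right) = \left(\frac{-35 + 180}{3 \cdot 12} + \sqrt{-33}\right) + \left(24 - 122608\right) = \left(\frac{1}{3} \cdot \frac{1}{12} \cdot 145 + i \sqrt{33}\right) - 122584 = \left(\frac{145}{36} + i \sqrt{33}\right) - 122584 = - \frac{4412879}{36} + i \sqrt{33}$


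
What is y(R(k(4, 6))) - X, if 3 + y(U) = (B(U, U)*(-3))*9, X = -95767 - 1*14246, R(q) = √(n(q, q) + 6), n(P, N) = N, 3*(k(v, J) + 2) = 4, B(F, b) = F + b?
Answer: 110010 - 72*√3 ≈ 1.0989e+5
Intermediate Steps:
k(v, J) = -⅔ (k(v, J) = -2 + (⅓)*4 = -2 + 4/3 = -⅔)
R(q) = √(6 + q) (R(q) = √(q + 6) = √(6 + q))
X = -110013 (X = -95767 - 14246 = -110013)
y(U) = -3 - 54*U (y(U) = -3 + ((U + U)*(-3))*9 = -3 + ((2*U)*(-3))*9 = -3 - 6*U*9 = -3 - 54*U)
y(R(k(4, 6))) - X = (-3 - 54*√(6 - ⅔)) - 1*(-110013) = (-3 - 72*√3) + 110013 = 110010 - 72*√3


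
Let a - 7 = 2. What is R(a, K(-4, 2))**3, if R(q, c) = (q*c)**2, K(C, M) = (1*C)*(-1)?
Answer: 2176782336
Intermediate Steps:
K(C, M) = -C (K(C, M) = C*(-1) = -C)
a = 9 (a = 7 + 2 = 9)
R(q, c) = c**2*q**2 (R(q, c) = (c*q)**2 = c**2*q**2)
R(a, K(-4, 2))**3 = ((-1*(-4))**2*9**2)**3 = (4**2*81)**3 = (16*81)**3 = 1296**3 = 2176782336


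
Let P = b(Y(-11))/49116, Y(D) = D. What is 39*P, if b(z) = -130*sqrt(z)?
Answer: -845*I*sqrt(11)/8186 ≈ -0.34236*I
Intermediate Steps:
P = -65*I*sqrt(11)/24558 (P = -130*I*sqrt(11)/49116 = -130*I*sqrt(11)*(1/49116) = -65*I*sqrt(11)/24558 ≈ -0.0087784*I)
39*P = 39*(-65*I*sqrt(11)/24558) = -845*I*sqrt(11)/8186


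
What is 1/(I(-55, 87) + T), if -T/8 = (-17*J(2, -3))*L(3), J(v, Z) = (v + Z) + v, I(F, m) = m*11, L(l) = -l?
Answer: 1/549 ≈ 0.0018215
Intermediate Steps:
I(F, m) = 11*m
J(v, Z) = Z + 2*v (J(v, Z) = (Z + v) + v = Z + 2*v)
T = -408 (T = -8*(-17*(-3 + 2*2))*(-1*3) = -8*(-17*(-3 + 4))*(-3) = -8*(-17*1)*(-3) = -(-136)*(-3) = -8*51 = -408)
1/(I(-55, 87) + T) = 1/(11*87 - 408) = 1/(957 - 408) = 1/549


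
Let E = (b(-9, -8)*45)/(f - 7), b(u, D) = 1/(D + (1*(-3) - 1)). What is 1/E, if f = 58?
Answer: -68/5 ≈ -13.600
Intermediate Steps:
b(u, D) = 1/(-4 + D) (b(u, D) = 1/(D + (-3 - 1)) = 1/(D - 4) = 1/(-4 + D))
E = -5/68 (E = (45/(-4 - 8))/(58 - 7) = (45/(-12))/51 = -1/12*45*(1/51) = -15/4*1/51 = -5/68 ≈ -0.073529)
1/E = 1/(-5/68) = -68/5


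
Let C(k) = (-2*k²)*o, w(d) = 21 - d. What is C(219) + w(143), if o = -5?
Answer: 479488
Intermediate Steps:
C(k) = 10*k² (C(k) = -2*k²*(-5) = 10*k²)
C(219) + w(143) = 10*219² + (21 - 1*143) = 10*47961 + (21 - 143) = 479610 - 122 = 479488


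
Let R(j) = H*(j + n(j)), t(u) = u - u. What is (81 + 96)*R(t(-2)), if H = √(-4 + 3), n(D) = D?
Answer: 0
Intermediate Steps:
t(u) = 0
H = I (H = √(-1) = I ≈ 1.0*I)
R(j) = 2*I*j (R(j) = I*(j + j) = I*(2*j) = 2*I*j)
(81 + 96)*R(t(-2)) = (81 + 96)*(2*I*0) = 177*0 = 0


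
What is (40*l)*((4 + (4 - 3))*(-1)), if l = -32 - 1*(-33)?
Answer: -200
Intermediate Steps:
l = 1 (l = -32 + 33 = 1)
(40*l)*((4 + (4 - 3))*(-1)) = (40*1)*((4 + (4 - 3))*(-1)) = 40*((4 + 1)*(-1)) = 40*(5*(-1)) = 40*(-5) = -200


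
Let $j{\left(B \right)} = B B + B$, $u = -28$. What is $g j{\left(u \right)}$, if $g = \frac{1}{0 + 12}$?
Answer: $63$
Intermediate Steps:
$g = \frac{1}{12} \approx 0.083333$
$j{\left(B \right)} = B + B^{2}$ ($j{\left(B \right)} = B^{2} + B = B + B^{2}$)
$g j{\left(u \right)} = \frac{\left(-28\right) \left(1 - 28\right)}{12} = \frac{\left(-28\right) \left(-27\right)}{12} = \frac{1}{12} \cdot 756 = 63$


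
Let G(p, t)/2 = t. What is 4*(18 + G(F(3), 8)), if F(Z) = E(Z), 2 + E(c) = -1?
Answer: 136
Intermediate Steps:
E(c) = -3 (E(c) = -2 - 1 = -3)
F(Z) = -3
G(p, t) = 2*t
4*(18 + G(F(3), 8)) = 4*(18 + 2*8) = 4*(18 + 16) = 4*34 = 136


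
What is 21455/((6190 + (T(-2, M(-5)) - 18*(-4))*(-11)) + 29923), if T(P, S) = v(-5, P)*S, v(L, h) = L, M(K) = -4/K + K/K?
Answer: 613/1012 ≈ 0.60573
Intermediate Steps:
M(K) = 1 - 4/K (M(K) = -4/K + 1 = 1 - 4/K)
T(P, S) = -5*S
21455/((6190 + (T(-2, M(-5)) - 18*(-4))*(-11)) + 29923) = 21455/((6190 + (-5*(-4 - 5)/(-5) - 18*(-4))*(-11)) + 29923) = 21455/((6190 + (-(-1)*(-9) + 72)*(-11)) + 29923) = 21455/((6190 + (-5*9/5 + 72)*(-11)) + 29923) = 21455/((6190 + (-9 + 72)*(-11)) + 29923) = 21455/((6190 + 63*(-11)) + 29923) = 21455/((6190 - 693) + 29923) = 21455/(5497 + 29923) = 21455/35420 = 21455*(1/35420) = 613/1012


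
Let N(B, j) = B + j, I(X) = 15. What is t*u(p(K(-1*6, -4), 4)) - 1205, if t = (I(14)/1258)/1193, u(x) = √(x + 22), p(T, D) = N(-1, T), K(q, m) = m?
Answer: -1205 + 15*√17/1500794 ≈ -1205.0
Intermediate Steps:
p(T, D) = -1 + T
u(x) = √(22 + x)
t = 15/1500794 (t = (15/1258)/1193 = (15*(1/1258))*(1/1193) = (15/1258)*(1/1193) = 15/1500794 ≈ 9.9947e-6)
t*u(p(K(-1*6, -4), 4)) - 1205 = 15*√(22 + (-1 - 4))/1500794 - 1205 = 15*√(22 - 5)/1500794 - 1205 = 15*√17/1500794 - 1205 = -1205 + 15*√17/1500794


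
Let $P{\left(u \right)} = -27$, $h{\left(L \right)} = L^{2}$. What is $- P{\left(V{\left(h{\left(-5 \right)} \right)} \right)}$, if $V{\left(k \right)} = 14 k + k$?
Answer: $27$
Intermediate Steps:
$V{\left(k \right)} = 15 k$
$- P{\left(V{\left(h{\left(-5 \right)} \right)} \right)} = \left(-1\right) \left(-27\right) = 27$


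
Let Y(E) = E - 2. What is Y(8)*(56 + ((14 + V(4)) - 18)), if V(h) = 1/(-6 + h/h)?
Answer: 1554/5 ≈ 310.80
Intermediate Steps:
Y(E) = -2 + E
V(h) = -1/5 (V(h) = 1/(-6 + 1) = 1/(-5) = -1/5)
Y(8)*(56 + ((14 + V(4)) - 18)) = (-2 + 8)*(56 + ((14 - 1/5) - 18)) = 6*(56 + (69/5 - 18)) = 6*(56 - 21/5) = 6*(259/5) = 1554/5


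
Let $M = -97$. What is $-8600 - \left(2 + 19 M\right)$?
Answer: $-6759$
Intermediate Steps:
$-8600 - \left(2 + 19 M\right) = -8600 - \left(2 + 19 \left(-97\right)\right) = -8600 - \left(2 - 1843\right) = -8600 - -1841 = -8600 + 1841 = -6759$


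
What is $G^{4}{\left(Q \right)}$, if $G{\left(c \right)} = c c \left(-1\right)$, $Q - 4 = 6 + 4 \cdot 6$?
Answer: $1785793904896$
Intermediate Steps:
$Q = 34$ ($Q = 4 + \left(6 + 4 \cdot 6\right) = 4 + \left(6 + 24\right) = 4 + 30 = 34$)
$G{\left(c \right)} = - c^{2}$ ($G{\left(c \right)} = c^{2} \left(-1\right) = - c^{2}$)
$G^{4}{\left(Q \right)} = \left(- 34^{2}\right)^{4} = \left(\left(-1\right) 1156\right)^{4} = \left(-1156\right)^{4} = 1785793904896$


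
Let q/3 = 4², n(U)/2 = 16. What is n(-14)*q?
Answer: 1536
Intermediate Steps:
n(U) = 32 (n(U) = 2*16 = 32)
q = 48 (q = 3*4² = 3*16 = 48)
n(-14)*q = 32*48 = 1536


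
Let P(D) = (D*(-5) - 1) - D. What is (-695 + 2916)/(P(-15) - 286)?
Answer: -2221/197 ≈ -11.274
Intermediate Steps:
P(D) = -1 - 6*D (P(D) = (-5*D - 1) - D = (-1 - 5*D) - D = -1 - 6*D)
(-695 + 2916)/(P(-15) - 286) = (-695 + 2916)/((-1 - 6*(-15)) - 286) = 2221/((-1 + 90) - 286) = 2221/(89 - 286) = 2221/(-197) = 2221*(-1/197) = -2221/197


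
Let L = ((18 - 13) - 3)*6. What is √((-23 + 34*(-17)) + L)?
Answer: I*√589 ≈ 24.269*I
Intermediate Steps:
L = 12 (L = (5 - 3)*6 = 2*6 = 12)
√((-23 + 34*(-17)) + L) = √((-23 + 34*(-17)) + 12) = √((-23 - 578) + 12) = √(-601 + 12) = √(-589) = I*√589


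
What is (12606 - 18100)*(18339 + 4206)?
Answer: -123862230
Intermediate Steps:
(12606 - 18100)*(18339 + 4206) = -5494*22545 = -123862230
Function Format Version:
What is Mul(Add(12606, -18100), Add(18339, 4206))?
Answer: -123862230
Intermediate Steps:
Mul(Add(12606, -18100), Add(18339, 4206)) = Mul(-5494, 22545) = -123862230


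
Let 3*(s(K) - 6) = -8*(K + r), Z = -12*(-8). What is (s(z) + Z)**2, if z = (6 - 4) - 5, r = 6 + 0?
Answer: 8836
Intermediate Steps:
r = 6
Z = 96
z = -3 (z = 2 - 5 = -3)
s(K) = -10 - 8*K/3 (s(K) = 6 + (-8*(K + 6))/3 = 6 + (-8*(6 + K))/3 = 6 + (-48 - 8*K)/3 = 6 + (-16 - 8*K/3) = -10 - 8*K/3)
(s(z) + Z)**2 = ((-10 - 8/3*(-3)) + 96)**2 = ((-10 + 8) + 96)**2 = (-2 + 96)**2 = 94**2 = 8836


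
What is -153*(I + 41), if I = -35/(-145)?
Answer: -182988/29 ≈ -6309.9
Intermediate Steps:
I = 7/29 (I = -35*(-1/145) = 7/29 ≈ 0.24138)
-153*(I + 41) = -153*(7/29 + 41) = -153*1196/29 = -182988/29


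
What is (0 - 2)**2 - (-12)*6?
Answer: 76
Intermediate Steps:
(0 - 2)**2 - (-12)*6 = (-2)**2 - 2*(-36) = 4 + 72 = 76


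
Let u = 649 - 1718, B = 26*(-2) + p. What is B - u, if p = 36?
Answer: 1053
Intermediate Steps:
B = -16 (B = 26*(-2) + 36 = -52 + 36 = -16)
u = -1069
B - u = -16 - 1*(-1069) = -16 + 1069 = 1053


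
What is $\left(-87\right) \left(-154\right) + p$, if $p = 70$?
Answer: $13468$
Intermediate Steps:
$\left(-87\right) \left(-154\right) + p = \left(-87\right) \left(-154\right) + 70 = 13398 + 70 = 13468$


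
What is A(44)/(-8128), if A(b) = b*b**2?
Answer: -1331/127 ≈ -10.480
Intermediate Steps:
A(b) = b**3
A(44)/(-8128) = 44**3/(-8128) = 85184*(-1/8128) = -1331/127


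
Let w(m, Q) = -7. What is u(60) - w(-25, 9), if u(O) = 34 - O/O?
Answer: 40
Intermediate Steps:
u(O) = 33 (u(O) = 34 - 1*1 = 34 - 1 = 33)
u(60) - w(-25, 9) = 33 - 1*(-7) = 33 + 7 = 40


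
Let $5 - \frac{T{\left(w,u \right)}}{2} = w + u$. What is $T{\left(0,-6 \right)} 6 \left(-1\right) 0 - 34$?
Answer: $-34$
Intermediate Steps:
$T{\left(w,u \right)} = 10 - 2 u - 2 w$ ($T{\left(w,u \right)} = 10 - 2 \left(w + u\right) = 10 - 2 \left(u + w\right) = 10 - \left(2 u + 2 w\right) = 10 - 2 u - 2 w$)
$T{\left(0,-6 \right)} 6 \left(-1\right) 0 - 34 = \left(10 - -12 - 0\right) 6 \left(-1\right) 0 - 34 = \left(10 + 12 + 0\right) \left(\left(-6\right) 0\right) - 34 = 22 \cdot 0 - 34 = 0 - 34 = -34$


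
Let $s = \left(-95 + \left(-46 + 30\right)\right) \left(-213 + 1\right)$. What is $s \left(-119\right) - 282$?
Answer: $-2800590$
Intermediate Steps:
$s = 23532$ ($s = \left(-95 - 16\right) \left(-212\right) = \left(-111\right) \left(-212\right) = 23532$)
$s \left(-119\right) - 282 = 23532 \left(-119\right) - 282 = -2800308 - 282 = -2800590$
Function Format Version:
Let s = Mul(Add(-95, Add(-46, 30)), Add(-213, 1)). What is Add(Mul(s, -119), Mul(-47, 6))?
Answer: -2800590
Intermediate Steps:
s = 23532 (s = Mul(Add(-95, -16), -212) = Mul(-111, -212) = 23532)
Add(Mul(s, -119), Mul(-47, 6)) = Add(Mul(23532, -119), Mul(-47, 6)) = Add(-2800308, -282) = -2800590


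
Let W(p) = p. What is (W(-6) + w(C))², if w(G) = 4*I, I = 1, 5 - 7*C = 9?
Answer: 4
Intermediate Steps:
C = -4/7 (C = 5/7 - ⅐*9 = 5/7 - 9/7 = -4/7 ≈ -0.57143)
w(G) = 4 (w(G) = 4*1 = 4)
(W(-6) + w(C))² = (-6 + 4)² = (-2)² = 4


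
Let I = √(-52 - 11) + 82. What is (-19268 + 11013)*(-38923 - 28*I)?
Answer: 340262845 + 693420*I*√7 ≈ 3.4026e+8 + 1.8346e+6*I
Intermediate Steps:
I = 82 + 3*I*√7 (I = √(-63) + 82 = 3*I*√7 + 82 = 82 + 3*I*√7 ≈ 82.0 + 7.9373*I)
(-19268 + 11013)*(-38923 - 28*I) = (-19268 + 11013)*(-38923 - 28*(82 + 3*I*√7)) = -8255*(-38923 + (-2296 - 84*I*√7)) = -8255*(-41219 - 84*I*√7) = 340262845 + 693420*I*√7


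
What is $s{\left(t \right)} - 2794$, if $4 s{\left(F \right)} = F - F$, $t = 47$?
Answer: $-2794$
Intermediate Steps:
$s{\left(F \right)} = 0$ ($s{\left(F \right)} = \frac{F - F}{4} = \frac{1}{4} \cdot 0 = 0$)
$s{\left(t \right)} - 2794 = 0 - 2794 = -2794$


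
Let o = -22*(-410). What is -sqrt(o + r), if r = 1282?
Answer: -sqrt(10302) ≈ -101.50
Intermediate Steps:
o = 9020
-sqrt(o + r) = -sqrt(9020 + 1282) = -sqrt(10302)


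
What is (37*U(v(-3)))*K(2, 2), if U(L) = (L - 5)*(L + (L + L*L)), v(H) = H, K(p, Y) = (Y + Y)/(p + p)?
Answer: -888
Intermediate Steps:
K(p, Y) = Y/p (K(p, Y) = (2*Y)/((2*p)) = (2*Y)*(1/(2*p)) = Y/p)
U(L) = (-5 + L)*(L**2 + 2*L) (U(L) = (-5 + L)*(L + (L + L**2)) = (-5 + L)*(L**2 + 2*L))
(37*U(v(-3)))*K(2, 2) = (37*(-3*(-10 + (-3)**2 - 3*(-3))))*(2/2) = (37*(-3*(-10 + 9 + 9)))*(2*(1/2)) = (37*(-3*8))*1 = (37*(-24))*1 = -888*1 = -888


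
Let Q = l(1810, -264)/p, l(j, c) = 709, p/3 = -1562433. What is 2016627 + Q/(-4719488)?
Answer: 44611119463367678533/22121651382912 ≈ 2.0166e+6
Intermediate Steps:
p = -4687299 (p = 3*(-1562433) = -4687299)
Q = -709/4687299 (Q = 709/(-4687299) = 709*(-1/4687299) = -709/4687299 ≈ -0.00015126)
2016627 + Q/(-4719488) = 2016627 - 709/4687299/(-4719488) = 2016627 - 709/4687299*(-1/4719488) = 2016627 + 709/22121651382912 = 44611119463367678533/22121651382912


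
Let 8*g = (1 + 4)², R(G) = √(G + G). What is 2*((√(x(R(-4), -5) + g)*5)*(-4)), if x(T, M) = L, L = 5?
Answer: -10*√130 ≈ -114.02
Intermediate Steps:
R(G) = √2*√G (R(G) = √(2*G) = √2*√G)
x(T, M) = 5
g = 25/8 (g = (1 + 4)²/8 = (⅛)*5² = (⅛)*25 = 25/8 ≈ 3.1250)
2*((√(x(R(-4), -5) + g)*5)*(-4)) = 2*((√(5 + 25/8)*5)*(-4)) = 2*((√(65/8)*5)*(-4)) = 2*(((√130/4)*5)*(-4)) = 2*((5*√130/4)*(-4)) = 2*(-5*√130) = -10*√130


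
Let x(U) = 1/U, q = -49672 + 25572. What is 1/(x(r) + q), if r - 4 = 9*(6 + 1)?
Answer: -67/1614699 ≈ -4.1494e-5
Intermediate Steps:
q = -24100
r = 67 (r = 4 + 9*(6 + 1) = 4 + 9*7 = 4 + 63 = 67)
1/(x(r) + q) = 1/(1/67 - 24100) = 1/(-1614699/67) = -67/1614699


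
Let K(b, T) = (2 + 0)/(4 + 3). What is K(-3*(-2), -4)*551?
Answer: 1102/7 ≈ 157.43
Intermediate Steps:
K(b, T) = 2/7
K(-3*(-2), -4)*551 = (2/7)*551 = 1102/7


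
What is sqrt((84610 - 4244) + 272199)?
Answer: sqrt(352565) ≈ 593.77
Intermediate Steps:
sqrt((84610 - 4244) + 272199) = sqrt(80366 + 272199) = sqrt(352565)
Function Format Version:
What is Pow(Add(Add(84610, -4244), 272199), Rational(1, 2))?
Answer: Pow(352565, Rational(1, 2)) ≈ 593.77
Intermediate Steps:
Pow(Add(Add(84610, -4244), 272199), Rational(1, 2)) = Pow(Add(80366, 272199), Rational(1, 2)) = Pow(352565, Rational(1, 2))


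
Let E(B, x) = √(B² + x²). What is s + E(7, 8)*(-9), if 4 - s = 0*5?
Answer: 4 - 9*√113 ≈ -91.671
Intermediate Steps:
s = 4 (s = 4 - 0*5 = 4 - 1*0 = 4 + 0 = 4)
s + E(7, 8)*(-9) = 4 + √(7² + 8²)*(-9) = 4 + √(49 + 64)*(-9) = 4 + √113*(-9) = 4 - 9*√113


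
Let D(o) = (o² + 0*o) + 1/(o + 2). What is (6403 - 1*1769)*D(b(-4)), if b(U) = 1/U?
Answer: 23501/8 ≈ 2937.6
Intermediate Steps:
D(o) = o² + 1/(2 + o) (D(o) = (o² + 0) + 1/(2 + o) = o² + 1/(2 + o))
(6403 - 1*1769)*D(b(-4)) = (6403 - 1*1769)*((1 + (1/(-4))³ + 2*(1/(-4))²)/(2 + 1/(-4))) = (6403 - 1769)*((1 + (-¼)³ + 2*(-¼)²)/(2 - ¼)) = 4634*((1 - 1/64 + 2*(1/16))/(7/4)) = 4634*(4*(1 - 1/64 + ⅛)/7) = 4634*((4/7)*(71/64)) = 4634*(71/112) = 23501/8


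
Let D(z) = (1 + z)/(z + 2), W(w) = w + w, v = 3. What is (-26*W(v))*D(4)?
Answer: -130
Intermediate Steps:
W(w) = 2*w
D(z) = (1 + z)/(2 + z)
(-26*W(v))*D(4) = (-52*3)*((1 + 4)/(2 + 4)) = (-26*6)*(5/6) = -26*5 = -156*5/6 = -130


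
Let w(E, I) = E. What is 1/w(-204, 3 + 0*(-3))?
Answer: -1/204 ≈ -0.0049020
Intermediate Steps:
1/w(-204, 3 + 0*(-3)) = 1/(-204) = -1/204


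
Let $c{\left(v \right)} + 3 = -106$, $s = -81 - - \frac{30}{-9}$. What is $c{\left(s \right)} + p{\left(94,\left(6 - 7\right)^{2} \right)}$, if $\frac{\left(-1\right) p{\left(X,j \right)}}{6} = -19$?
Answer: $5$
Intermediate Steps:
$p{\left(X,j \right)} = 114$ ($p{\left(X,j \right)} = \left(-6\right) \left(-19\right) = 114$)
$s = - \frac{253}{3}$ ($s = -81 - \left(-30\right) \left(- \frac{1}{9}\right) = -81 - \frac{10}{3} = - \frac{253}{3} \approx -84.333$)
$c{\left(v \right)} = -109$ ($c{\left(v \right)} = -3 - 106 = -109$)
$c{\left(s \right)} + p{\left(94,\left(6 - 7\right)^{2} \right)} = -109 + 114 = 5$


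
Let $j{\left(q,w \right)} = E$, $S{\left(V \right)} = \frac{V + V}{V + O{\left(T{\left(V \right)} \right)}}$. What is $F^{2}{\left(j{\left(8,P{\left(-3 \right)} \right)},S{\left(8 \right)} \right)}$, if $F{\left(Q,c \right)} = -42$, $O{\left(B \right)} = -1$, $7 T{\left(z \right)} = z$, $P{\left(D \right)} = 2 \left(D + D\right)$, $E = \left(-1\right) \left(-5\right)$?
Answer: $1764$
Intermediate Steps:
$E = 5$
$P{\left(D \right)} = 4 D$ ($P{\left(D \right)} = 2 \cdot 2 D = 4 D$)
$T{\left(z \right)} = \frac{z}{7}$
$S{\left(V \right)} = \frac{2 V}{-1 + V}$ ($S{\left(V \right)} = \frac{V + V}{V - 1} = \frac{2 V}{-1 + V}$)
$j{\left(q,w \right)} = 5$
$F^{2}{\left(j{\left(8,P{\left(-3 \right)} \right)},S{\left(8 \right)} \right)} = \left(-42\right)^{2} = 1764$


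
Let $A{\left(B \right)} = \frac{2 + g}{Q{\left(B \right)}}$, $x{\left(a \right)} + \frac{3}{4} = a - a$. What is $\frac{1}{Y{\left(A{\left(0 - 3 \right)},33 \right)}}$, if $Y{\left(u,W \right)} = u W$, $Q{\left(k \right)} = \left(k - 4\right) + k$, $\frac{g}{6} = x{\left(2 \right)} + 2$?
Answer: $- \frac{20}{627} \approx -0.031898$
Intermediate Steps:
$x{\left(a \right)} = - \frac{3}{4}$ ($x{\left(a \right)} = - \frac{3}{4} + \left(a - a\right) = - \frac{3}{4} + 0 = - \frac{3}{4}$)
$g = \frac{15}{2}$ ($g = 6 \left(- \frac{3}{4} + 2\right) = 6 \cdot \frac{5}{4} = \frac{15}{2} \approx 7.5$)
$Q{\left(k \right)} = -4 + 2 k$ ($Q{\left(k \right)} = \left(-4 + k\right) + k = -4 + 2 k$)
$A{\left(B \right)} = \frac{19}{2 \left(-4 + 2 B\right)}$ ($A{\left(B \right)} = \frac{2 + \frac{15}{2}}{-4 + 2 B} = \frac{19}{2 \left(-4 + 2 B\right)}$)
$Y{\left(u,W \right)} = W u$
$\frac{1}{Y{\left(A{\left(0 - 3 \right)},33 \right)}} = \frac{1}{33 \frac{19}{4 \left(-2 + \left(0 - 3\right)\right)}} = \frac{1}{33 \frac{19}{4 \left(-2 - 3\right)}} = \frac{1}{33 \frac{19}{4 \left(-5\right)}} = \frac{1}{33 \cdot \frac{19}{4} \left(- \frac{1}{5}\right)} = \frac{1}{33 \left(- \frac{19}{20}\right)} = \frac{1}{- \frac{627}{20}} = - \frac{20}{627}$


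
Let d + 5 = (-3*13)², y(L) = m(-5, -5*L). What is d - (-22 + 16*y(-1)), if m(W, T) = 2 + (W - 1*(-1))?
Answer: 1570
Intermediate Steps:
m(W, T) = 3 + W (m(W, T) = 2 + (W + 1) = 2 + (1 + W) = 3 + W)
y(L) = -2 (y(L) = 3 - 5 = -2)
d = 1516 (d = -5 + (-3*13)² = -5 + (-39)² = -5 + 1521 = 1516)
d - (-22 + 16*y(-1)) = 1516 - (-22 + 16*(-2)) = 1516 - (-22 - 32) = 1516 - 1*(-54) = 1516 + 54 = 1570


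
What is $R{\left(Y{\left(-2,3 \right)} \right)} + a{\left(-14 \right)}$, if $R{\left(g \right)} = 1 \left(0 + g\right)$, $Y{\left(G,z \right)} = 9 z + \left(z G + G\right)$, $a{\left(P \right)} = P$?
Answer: $5$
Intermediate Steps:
$Y{\left(G,z \right)} = G + 9 z + G z$ ($Y{\left(G,z \right)} = 9 z + \left(G z + G\right) = 9 z + \left(G + G z\right) = G + 9 z + G z$)
$R{\left(g \right)} = g$ ($R{\left(g \right)} = 1 g = g$)
$R{\left(Y{\left(-2,3 \right)} \right)} + a{\left(-14 \right)} = \left(-2 + 9 \cdot 3 - 6\right) - 14 = \left(-2 + 27 - 6\right) - 14 = 19 - 14 = 5$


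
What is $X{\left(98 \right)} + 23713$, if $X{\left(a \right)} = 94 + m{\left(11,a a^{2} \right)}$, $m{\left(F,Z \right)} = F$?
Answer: $23818$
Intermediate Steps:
$X{\left(a \right)} = 105$ ($X{\left(a \right)} = 94 + 11 = 105$)
$X{\left(98 \right)} + 23713 = 105 + 23713 = 23818$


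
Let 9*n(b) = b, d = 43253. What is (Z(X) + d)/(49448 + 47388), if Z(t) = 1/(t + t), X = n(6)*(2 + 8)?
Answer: 1730123/3873440 ≈ 0.44666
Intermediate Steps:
n(b) = b/9
X = 20/3 (X = ((⅑)*6)*(2 + 8) = (⅔)*10 = 20/3 ≈ 6.6667)
Z(t) = 1/(2*t)
(Z(X) + d)/(49448 + 47388) = (1/(2*(20/3)) + 43253)/(49448 + 47388) = ((½)*(3/20) + 43253)/96836 = (3/40 + 43253)*(1/96836) = (1730123/40)*(1/96836) = 1730123/3873440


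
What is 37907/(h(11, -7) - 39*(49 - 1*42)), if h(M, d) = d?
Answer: -37907/280 ≈ -135.38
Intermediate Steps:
37907/(h(11, -7) - 39*(49 - 1*42)) = 37907/(-7 - 39*(49 - 1*42)) = 37907/(-7 - 39*(49 - 42)) = 37907/(-7 - 39*7) = 37907/(-7 - 273) = 37907/(-280) = 37907*(-1/280) = -37907/280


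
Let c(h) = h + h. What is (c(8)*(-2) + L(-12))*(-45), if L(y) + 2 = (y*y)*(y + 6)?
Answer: 40410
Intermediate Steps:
c(h) = 2*h
L(y) = -2 + y**2*(6 + y) (L(y) = -2 + (y*y)*(y + 6) = -2 + y**2*(6 + y))
(c(8)*(-2) + L(-12))*(-45) = ((2*8)*(-2) + (-2 + (-12)**3 + 6*(-12)**2))*(-45) = (16*(-2) + (-2 - 1728 + 6*144))*(-45) = (-32 + (-2 - 1728 + 864))*(-45) = (-32 - 866)*(-45) = -898*(-45) = 40410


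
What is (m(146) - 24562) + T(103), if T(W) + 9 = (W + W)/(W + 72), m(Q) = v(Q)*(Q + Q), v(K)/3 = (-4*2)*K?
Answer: -183354119/175 ≈ -1.0477e+6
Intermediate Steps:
v(K) = -24*K (v(K) = 3*((-4*2)*K) = 3*(-8*K) = -24*K)
m(Q) = -48*Q**2 (m(Q) = (-24*Q)*(Q + Q) = (-24*Q)*(2*Q) = -48*Q**2)
T(W) = -9 + 2*W/(72 + W) (T(W) = -9 + (W + W)/(W + 72) = -9 + (2*W)/(72 + W) = -9 + 2*W/(72 + W))
(m(146) - 24562) + T(103) = (-48*146**2 - 24562) + (-648 - 7*103)/(72 + 103) = (-48*21316 - 24562) + (-648 - 721)/175 = (-1023168 - 24562) + (1/175)*(-1369) = -1047730 - 1369/175 = -183354119/175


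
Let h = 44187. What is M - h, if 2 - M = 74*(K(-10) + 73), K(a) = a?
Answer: -48847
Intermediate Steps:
M = -4660 (M = 2 - 74*(-10 + 73) = 2 - 74*63 = 2 - 1*4662 = 2 - 4662 = -4660)
M - h = -4660 - 1*44187 = -4660 - 44187 = -48847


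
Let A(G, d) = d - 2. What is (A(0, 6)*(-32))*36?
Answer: -4608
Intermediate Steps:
A(G, d) = -2 + d
(A(0, 6)*(-32))*36 = ((-2 + 6)*(-32))*36 = (4*(-32))*36 = -128*36 = -4608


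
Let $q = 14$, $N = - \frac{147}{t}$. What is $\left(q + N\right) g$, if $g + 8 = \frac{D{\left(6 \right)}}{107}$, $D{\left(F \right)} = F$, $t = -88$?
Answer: $- \frac{586075}{4708} \approx -124.48$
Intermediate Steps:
$N = \frac{147}{88}$ ($N = - \frac{147}{-88} = \left(-147\right) \left(- \frac{1}{88}\right) = \frac{147}{88} \approx 1.6705$)
$g = - \frac{850}{107}$ ($g = -8 + \frac{6}{107} = - \frac{850}{107} \approx -7.9439$)
$\left(q + N\right) g = \left(14 + \frac{147}{88}\right) \left(- \frac{850}{107}\right) = \frac{1379}{88} \left(- \frac{850}{107}\right) = - \frac{586075}{4708}$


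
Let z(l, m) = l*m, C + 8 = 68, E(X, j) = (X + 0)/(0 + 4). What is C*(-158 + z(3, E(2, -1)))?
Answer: -9390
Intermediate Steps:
E(X, j) = X/4
C = 60 (C = -8 + 68 = 60)
C*(-158 + z(3, E(2, -1))) = 60*(-158 + 3*((¼)*2)) = 60*(-158 + 3*(½)) = 60*(-158 + 3/2) = 60*(-313/2) = -9390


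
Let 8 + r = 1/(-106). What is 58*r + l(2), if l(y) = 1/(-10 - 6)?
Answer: -393989/848 ≈ -464.61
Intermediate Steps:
l(y) = -1/16 (l(y) = 1/(-16) = -1/16)
r = -849/106 (r = -8 + 1/(-106) = -8 - 1/106 = -849/106 ≈ -8.0094)
58*r + l(2) = 58*(-849/106) - 1/16 = -24621/53 - 1/16 = -393989/848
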